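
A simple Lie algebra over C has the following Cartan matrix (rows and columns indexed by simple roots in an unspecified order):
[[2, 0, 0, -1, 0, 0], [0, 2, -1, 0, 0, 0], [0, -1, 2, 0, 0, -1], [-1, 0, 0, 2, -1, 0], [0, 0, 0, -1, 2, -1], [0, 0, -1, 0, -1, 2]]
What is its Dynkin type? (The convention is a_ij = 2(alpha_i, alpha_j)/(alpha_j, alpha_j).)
The matrix has rank 6 with 2's on the diagonal. Reading the off-diagonal entries as Dynkin edges (a single edge where a_ij = a_ji = -1; a double or triple edge where a_ij * a_ji = 2 or 3), the diagram is a chain of 6 nodes with single edges (A_6). One simple-root ordering that puts it in standard form is (alpha_1, alpha_4, alpha_5, alpha_6, alpha_3, alpha_2). So the algebra is type A_6, i.e. sl(7).

type A_6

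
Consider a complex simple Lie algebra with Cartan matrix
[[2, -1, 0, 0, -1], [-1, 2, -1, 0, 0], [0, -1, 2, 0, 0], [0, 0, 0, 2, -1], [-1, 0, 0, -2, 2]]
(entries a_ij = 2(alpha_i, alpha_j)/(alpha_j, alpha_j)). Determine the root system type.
B_5

The matrix has rank 5 with 2's on the diagonal. Reading the off-diagonal entries as Dynkin edges (a single edge where a_ij = a_ji = -1; a double or triple edge where a_ij * a_ji = 2 or 3), the diagram is a chain of 5 nodes with a double edge at one end; the terminal node there is the unique short simple root (B_5). One simple-root ordering that puts it in standard form is (alpha_3, alpha_2, alpha_1, alpha_5, alpha_4). So the algebra is type B_5, i.e. so(11).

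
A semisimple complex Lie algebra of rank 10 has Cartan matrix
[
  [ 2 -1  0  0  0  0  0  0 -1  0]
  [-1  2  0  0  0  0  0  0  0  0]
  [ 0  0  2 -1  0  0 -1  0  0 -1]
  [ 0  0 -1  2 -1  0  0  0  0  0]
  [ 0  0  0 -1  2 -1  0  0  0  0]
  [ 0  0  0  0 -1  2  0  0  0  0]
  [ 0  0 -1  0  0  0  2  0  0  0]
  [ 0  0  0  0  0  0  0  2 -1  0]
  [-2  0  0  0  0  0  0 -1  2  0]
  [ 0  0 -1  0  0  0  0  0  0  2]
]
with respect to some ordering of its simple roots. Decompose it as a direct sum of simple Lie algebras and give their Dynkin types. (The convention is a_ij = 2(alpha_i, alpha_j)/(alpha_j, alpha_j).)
The diagram associated to this matrix has two connected components: the simple roots {alpha_3, alpha_4, alpha_5, alpha_6, alpha_7, alpha_10} form a chain of 4 nodes with a fork of two nodes at one end (D_6), and {alpha_1, alpha_2, alpha_8, alpha_9} form a chain of 4 nodes with a double edge between the middle two (F_4). A semisimple Lie algebra decomposes uniquely as the direct sum of simple ideals, one per connected component of its Dynkin diagram, so g ≅ D_6 ⊕ F_4 (dimension 66 + 52 = 118).

D_6 ⊕ F_4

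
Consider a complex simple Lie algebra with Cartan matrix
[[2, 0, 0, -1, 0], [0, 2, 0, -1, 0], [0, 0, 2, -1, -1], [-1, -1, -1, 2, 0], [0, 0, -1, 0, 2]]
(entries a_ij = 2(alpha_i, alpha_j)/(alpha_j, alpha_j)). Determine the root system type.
The matrix has rank 5 with 2's on the diagonal. Reading the off-diagonal entries as Dynkin edges (a single edge where a_ij = a_ji = -1; a double or triple edge where a_ij * a_ji = 2 or 3), the diagram is a chain of 3 nodes with a fork of two nodes at one end (D_5). One simple-root ordering that puts it in standard form is (alpha_5, alpha_3, alpha_4, alpha_1, alpha_2). So the algebra is type D_5, i.e. so(10).

type D_5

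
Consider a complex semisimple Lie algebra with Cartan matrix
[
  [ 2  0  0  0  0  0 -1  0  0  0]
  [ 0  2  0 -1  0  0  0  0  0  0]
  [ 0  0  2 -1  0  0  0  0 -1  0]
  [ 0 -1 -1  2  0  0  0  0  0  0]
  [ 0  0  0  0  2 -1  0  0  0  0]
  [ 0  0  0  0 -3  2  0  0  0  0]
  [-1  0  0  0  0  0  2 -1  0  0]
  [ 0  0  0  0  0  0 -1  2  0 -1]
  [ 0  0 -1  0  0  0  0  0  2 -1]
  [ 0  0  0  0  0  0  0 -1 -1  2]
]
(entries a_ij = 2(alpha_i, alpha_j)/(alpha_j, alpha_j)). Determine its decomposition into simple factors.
The diagram associated to this matrix has two connected components: the simple roots {alpha_1, alpha_2, alpha_3, alpha_4, alpha_7, alpha_8, alpha_9, alpha_10} form a chain of 8 nodes with single edges (A_8), and {alpha_5, alpha_6} form two nodes joined by a triple edge (G_2). A semisimple Lie algebra decomposes uniquely as the direct sum of simple ideals, one per connected component of its Dynkin diagram, so g ≅ A_8 ⊕ G_2 (dimension 80 + 14 = 94).

type A_8 + type G_2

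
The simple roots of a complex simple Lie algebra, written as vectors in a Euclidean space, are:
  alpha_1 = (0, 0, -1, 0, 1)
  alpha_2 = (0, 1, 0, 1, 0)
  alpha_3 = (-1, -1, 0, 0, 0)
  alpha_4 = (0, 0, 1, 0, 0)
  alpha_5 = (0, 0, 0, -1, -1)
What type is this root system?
Compute the Cartan integers a_ij = 2(alpha_i, alpha_j)/(alpha_j, alpha_j); the resulting 5x5 Cartan matrix is
[[2, 0, 0, -2, -1], [0, 2, -1, 0, -1], [0, -1, 2, 0, 0], [-1, 0, 0, 2, 0], [-1, -1, 0, 0, 2]].
The roots have two lengths (squared-length ratio 2:1); the short ones are alpha_{4}. The associated Dynkin diagram is a chain of 5 nodes with a double edge at one end; the terminal node there is the unique short simple root (B_5), so the type is B_5 (the algebra so(11)).

B5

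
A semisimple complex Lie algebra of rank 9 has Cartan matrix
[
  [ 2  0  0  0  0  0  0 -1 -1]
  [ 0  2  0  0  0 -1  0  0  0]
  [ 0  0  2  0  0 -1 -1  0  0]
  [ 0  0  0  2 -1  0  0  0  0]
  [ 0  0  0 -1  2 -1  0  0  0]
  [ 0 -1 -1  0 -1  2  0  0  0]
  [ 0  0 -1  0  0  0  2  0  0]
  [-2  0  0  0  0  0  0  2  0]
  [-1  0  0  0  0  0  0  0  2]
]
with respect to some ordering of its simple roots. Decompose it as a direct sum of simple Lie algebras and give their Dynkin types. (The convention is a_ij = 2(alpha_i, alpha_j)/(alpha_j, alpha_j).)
The diagram associated to this matrix has two connected components: the simple roots {alpha_1, alpha_8, alpha_9} form a chain of 3 nodes with a double edge at one end; the terminal node there is the unique long simple root (C_3), and {alpha_2, alpha_3, alpha_4, alpha_5, alpha_6, alpha_7} form a chain of 5 nodes with one extra node attached to the third node from one end (E_6). A semisimple Lie algebra decomposes uniquely as the direct sum of simple ideals, one per connected component of its Dynkin diagram, so g ≅ C_3 ⊕ E_6 (dimension 21 + 78 = 99).

C_3 (sp(6)) + E_6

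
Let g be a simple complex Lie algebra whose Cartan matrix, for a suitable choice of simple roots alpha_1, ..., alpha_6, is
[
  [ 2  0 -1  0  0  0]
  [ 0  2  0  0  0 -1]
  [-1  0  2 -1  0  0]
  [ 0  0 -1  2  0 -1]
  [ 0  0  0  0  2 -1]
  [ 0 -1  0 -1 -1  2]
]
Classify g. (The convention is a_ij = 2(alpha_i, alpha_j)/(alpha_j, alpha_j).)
D_6 (so(12))

The matrix has rank 6 with 2's on the diagonal. Reading the off-diagonal entries as Dynkin edges (a single edge where a_ij = a_ji = -1; a double or triple edge where a_ij * a_ji = 2 or 3), the diagram is a chain of 4 nodes with a fork of two nodes at one end (D_6). One simple-root ordering that puts it in standard form is (alpha_1, alpha_3, alpha_4, alpha_6, alpha_2, alpha_5). So the algebra is type D_6, i.e. so(12).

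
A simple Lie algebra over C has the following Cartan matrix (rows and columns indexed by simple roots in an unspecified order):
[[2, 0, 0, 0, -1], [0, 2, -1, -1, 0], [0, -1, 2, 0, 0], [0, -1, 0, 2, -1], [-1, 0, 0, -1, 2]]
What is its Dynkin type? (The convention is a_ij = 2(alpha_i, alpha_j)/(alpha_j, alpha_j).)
The matrix has rank 5 with 2's on the diagonal. Reading the off-diagonal entries as Dynkin edges (a single edge where a_ij = a_ji = -1; a double or triple edge where a_ij * a_ji = 2 or 3), the diagram is a chain of 5 nodes with single edges (A_5). One simple-root ordering that puts it in standard form is (alpha_3, alpha_2, alpha_4, alpha_5, alpha_1). So the algebra is type A_5, i.e. sl(6).

type A_5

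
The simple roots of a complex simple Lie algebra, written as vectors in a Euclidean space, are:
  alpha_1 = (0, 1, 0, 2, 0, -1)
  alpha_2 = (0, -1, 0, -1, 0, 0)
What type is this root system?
Compute the Cartan integers a_ij = 2(alpha_i, alpha_j)/(alpha_j, alpha_j); the resulting 2x2 Cartan matrix is
[[2, -3], [-1, 2]].
The roots have two lengths (squared-length ratio 3:1); the short ones are alpha_{2}. The associated Dynkin diagram is two nodes joined by a triple edge (G_2), so the type is G_2.

type G_2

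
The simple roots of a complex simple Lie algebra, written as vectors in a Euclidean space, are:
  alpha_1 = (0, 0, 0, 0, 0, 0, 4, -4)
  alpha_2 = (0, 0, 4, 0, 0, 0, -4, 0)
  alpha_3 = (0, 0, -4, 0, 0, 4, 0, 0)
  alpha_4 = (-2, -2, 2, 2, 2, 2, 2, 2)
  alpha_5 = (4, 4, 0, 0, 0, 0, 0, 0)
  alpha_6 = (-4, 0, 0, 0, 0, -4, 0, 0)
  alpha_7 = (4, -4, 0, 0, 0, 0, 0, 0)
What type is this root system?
type E_7

Compute the Cartan integers a_ij = 2(alpha_i, alpha_j)/(alpha_j, alpha_j); the resulting 7x7 Cartan matrix is
[[2, -1, 0, 0, 0, 0, 0], [-1, 2, -1, 0, 0, 0, 0], [0, -1, 2, 0, 0, -1, 0], [0, 0, 0, 2, -1, 0, 0], [0, 0, 0, -1, 2, -1, 0], [0, 0, -1, 0, -1, 2, -1], [0, 0, 0, 0, 0, -1, 2]].
All simple roots have the same length, so the diagram is simply laced. The associated Dynkin diagram is a chain of 6 nodes with one extra node attached to the third node from one end (E_7), so the type is E_7.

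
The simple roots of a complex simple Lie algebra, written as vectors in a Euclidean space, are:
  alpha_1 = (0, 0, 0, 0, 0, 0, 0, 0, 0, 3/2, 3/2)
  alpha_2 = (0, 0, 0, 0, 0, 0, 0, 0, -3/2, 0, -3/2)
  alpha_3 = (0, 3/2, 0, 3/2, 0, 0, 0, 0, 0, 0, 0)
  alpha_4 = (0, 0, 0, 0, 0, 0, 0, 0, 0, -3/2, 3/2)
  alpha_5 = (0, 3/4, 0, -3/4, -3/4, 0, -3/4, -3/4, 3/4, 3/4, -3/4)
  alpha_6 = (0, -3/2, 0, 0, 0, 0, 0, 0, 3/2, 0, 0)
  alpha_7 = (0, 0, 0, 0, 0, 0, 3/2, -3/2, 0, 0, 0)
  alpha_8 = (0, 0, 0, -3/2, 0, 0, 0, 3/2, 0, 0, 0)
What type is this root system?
type E_8

Compute the Cartan integers a_ij = 2(alpha_i, alpha_j)/(alpha_j, alpha_j); the resulting 8x8 Cartan matrix is
[[2, -1, 0, 0, 0, 0, 0, 0], [-1, 2, 0, -1, 0, -1, 0, 0], [0, 0, 2, 0, 0, -1, 0, -1], [0, -1, 0, 2, -1, 0, 0, 0], [0, 0, 0, -1, 2, 0, 0, 0], [0, -1, -1, 0, 0, 2, 0, 0], [0, 0, 0, 0, 0, 0, 2, -1], [0, 0, -1, 0, 0, 0, -1, 2]].
All simple roots have the same length, so the diagram is simply laced. The associated Dynkin diagram is a chain of 7 nodes with one extra node attached to the third node from one end (E_8), so the type is E_8.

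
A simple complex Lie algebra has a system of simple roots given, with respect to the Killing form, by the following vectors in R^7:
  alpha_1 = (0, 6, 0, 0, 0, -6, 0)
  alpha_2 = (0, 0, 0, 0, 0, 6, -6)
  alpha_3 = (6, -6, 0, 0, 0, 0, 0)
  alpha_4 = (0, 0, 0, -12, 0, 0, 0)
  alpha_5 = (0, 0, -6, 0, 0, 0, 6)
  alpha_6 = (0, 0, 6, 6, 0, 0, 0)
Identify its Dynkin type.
Compute the Cartan integers a_ij = 2(alpha_i, alpha_j)/(alpha_j, alpha_j); the resulting 6x6 Cartan matrix is
[[2, -1, -1, 0, 0, 0], [-1, 2, 0, 0, -1, 0], [-1, 0, 2, 0, 0, 0], [0, 0, 0, 2, 0, -2], [0, -1, 0, 0, 2, -1], [0, 0, 0, -1, -1, 2]].
The roots have two lengths (squared-length ratio 2:1); the short ones are alpha_{1,2,3,5,6}. The associated Dynkin diagram is a chain of 6 nodes with a double edge at one end; the terminal node there is the unique long simple root (C_6), so the type is C_6 (the algebra sp(12)).

C_6 (sp(12))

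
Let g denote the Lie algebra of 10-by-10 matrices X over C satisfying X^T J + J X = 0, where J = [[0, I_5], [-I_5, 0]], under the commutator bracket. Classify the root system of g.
type C_5

This is sp(10), which has dimension 10(10+1)/2 = 55 and rank 10/2 = 5. In the classification of classical Lie algebras, the symplectic algebra sp(2n) has type C_n; here n = 5, so the Dynkin diagram is a chain of 5 nodes with a double edge at one end; the terminal node there is the unique long simple root (C_5). Hence the type is C_5.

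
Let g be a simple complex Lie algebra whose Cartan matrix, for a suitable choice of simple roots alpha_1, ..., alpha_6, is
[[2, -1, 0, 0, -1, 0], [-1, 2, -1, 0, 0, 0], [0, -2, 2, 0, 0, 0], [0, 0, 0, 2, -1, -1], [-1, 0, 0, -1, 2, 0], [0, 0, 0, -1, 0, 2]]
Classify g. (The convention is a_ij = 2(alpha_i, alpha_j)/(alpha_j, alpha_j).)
The matrix has rank 6 with 2's on the diagonal. Reading the off-diagonal entries as Dynkin edges (a single edge where a_ij = a_ji = -1; a double or triple edge where a_ij * a_ji = 2 or 3), the diagram is a chain of 6 nodes with a double edge at one end; the terminal node there is the unique long simple root (C_6). One simple-root ordering that puts it in standard form is (alpha_6, alpha_4, alpha_5, alpha_1, alpha_2, alpha_3). So the algebra is type C_6, i.e. sp(12).

C_6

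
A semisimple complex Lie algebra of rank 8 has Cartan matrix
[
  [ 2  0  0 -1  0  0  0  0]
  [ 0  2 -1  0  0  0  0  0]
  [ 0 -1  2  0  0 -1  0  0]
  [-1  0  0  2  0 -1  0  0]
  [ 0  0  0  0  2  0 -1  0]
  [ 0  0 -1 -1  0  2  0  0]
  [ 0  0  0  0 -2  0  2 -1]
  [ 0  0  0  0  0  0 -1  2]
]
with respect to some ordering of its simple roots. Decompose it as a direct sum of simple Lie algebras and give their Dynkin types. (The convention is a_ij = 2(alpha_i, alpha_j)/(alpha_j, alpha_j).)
The diagram associated to this matrix has two connected components: the simple roots {alpha_1, alpha_2, alpha_3, alpha_4, alpha_6} form a chain of 5 nodes with single edges (A_5), and {alpha_5, alpha_7, alpha_8} form a chain of 3 nodes with a double edge at one end; the terminal node there is the unique short simple root (B_3). A semisimple Lie algebra decomposes uniquely as the direct sum of simple ideals, one per connected component of its Dynkin diagram, so g ≅ A_5 ⊕ B_3 (dimension 35 + 21 = 56).

A5 ⊕ B3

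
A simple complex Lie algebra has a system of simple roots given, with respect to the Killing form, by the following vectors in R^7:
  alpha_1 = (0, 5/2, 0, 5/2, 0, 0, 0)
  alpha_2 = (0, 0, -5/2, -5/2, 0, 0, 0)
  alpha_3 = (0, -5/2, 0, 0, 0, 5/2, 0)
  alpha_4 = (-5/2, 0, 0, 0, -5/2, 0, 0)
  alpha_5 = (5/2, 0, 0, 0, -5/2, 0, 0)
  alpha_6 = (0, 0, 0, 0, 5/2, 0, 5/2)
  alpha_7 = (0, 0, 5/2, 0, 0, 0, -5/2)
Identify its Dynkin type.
Compute the Cartan integers a_ij = 2(alpha_i, alpha_j)/(alpha_j, alpha_j); the resulting 7x7 Cartan matrix is
[[2, -1, -1, 0, 0, 0, 0], [-1, 2, 0, 0, 0, 0, -1], [-1, 0, 2, 0, 0, 0, 0], [0, 0, 0, 2, 0, -1, 0], [0, 0, 0, 0, 2, -1, 0], [0, 0, 0, -1, -1, 2, -1], [0, -1, 0, 0, 0, -1, 2]].
All simple roots have the same length, so the diagram is simply laced. The associated Dynkin diagram is a chain of 5 nodes with a fork of two nodes at one end (D_7), so the type is D_7 (the algebra so(14)).

D7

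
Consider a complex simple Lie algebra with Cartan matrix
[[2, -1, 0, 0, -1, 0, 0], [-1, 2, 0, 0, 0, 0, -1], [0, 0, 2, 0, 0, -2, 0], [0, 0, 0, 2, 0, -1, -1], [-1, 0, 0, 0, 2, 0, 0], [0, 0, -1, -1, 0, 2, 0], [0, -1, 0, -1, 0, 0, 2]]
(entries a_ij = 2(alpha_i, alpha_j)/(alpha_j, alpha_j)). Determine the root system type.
C_7

The matrix has rank 7 with 2's on the diagonal. Reading the off-diagonal entries as Dynkin edges (a single edge where a_ij = a_ji = -1; a double or triple edge where a_ij * a_ji = 2 or 3), the diagram is a chain of 7 nodes with a double edge at one end; the terminal node there is the unique long simple root (C_7). One simple-root ordering that puts it in standard form is (alpha_5, alpha_1, alpha_2, alpha_7, alpha_4, alpha_6, alpha_3). So the algebra is type C_7, i.e. sp(14).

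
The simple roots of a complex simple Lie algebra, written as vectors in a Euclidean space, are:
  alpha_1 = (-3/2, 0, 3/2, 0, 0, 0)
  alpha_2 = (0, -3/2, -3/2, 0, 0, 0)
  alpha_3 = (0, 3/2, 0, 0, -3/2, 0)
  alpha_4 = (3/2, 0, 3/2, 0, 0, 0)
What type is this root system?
D4

Compute the Cartan integers a_ij = 2(alpha_i, alpha_j)/(alpha_j, alpha_j); the resulting 4x4 Cartan matrix is
[[2, -1, 0, 0], [-1, 2, -1, -1], [0, -1, 2, 0], [0, -1, 0, 2]].
All simple roots have the same length, so the diagram is simply laced. The associated Dynkin diagram is a chain of 2 nodes with a fork of two nodes at one end (D_4), so the type is D_4 (the algebra so(8)).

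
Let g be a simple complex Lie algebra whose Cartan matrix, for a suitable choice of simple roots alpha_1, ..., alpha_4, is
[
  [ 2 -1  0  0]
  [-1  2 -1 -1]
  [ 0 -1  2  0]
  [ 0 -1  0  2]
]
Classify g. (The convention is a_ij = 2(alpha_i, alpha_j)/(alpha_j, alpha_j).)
The matrix has rank 4 with 2's on the diagonal. Reading the off-diagonal entries as Dynkin edges (a single edge where a_ij = a_ji = -1; a double or triple edge where a_ij * a_ji = 2 or 3), the diagram is a chain of 2 nodes with a fork of two nodes at one end (D_4). One simple-root ordering that puts it in standard form is (alpha_1, alpha_2, alpha_3, alpha_4). So the algebra is type D_4, i.e. so(8).

D4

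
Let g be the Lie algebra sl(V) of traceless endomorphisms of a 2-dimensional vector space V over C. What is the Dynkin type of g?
This is sl(2), which has dimension 2^2 - 1 = 3 and rank 2 - 1 = 1 (a Cartan subalgebra is the diagonal traceless matrices). In the classification of classical Lie algebras, the special linear algebra sl(n+1) has type A_n; here n = 1, so the Dynkin diagram is a chain of 1 nodes with single edges (A_1). Hence the type is A_1.

A1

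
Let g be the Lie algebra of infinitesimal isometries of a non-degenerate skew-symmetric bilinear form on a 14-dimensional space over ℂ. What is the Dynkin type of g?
This is sp(14), which has dimension 14(14+1)/2 = 105 and rank 14/2 = 7. In the classification of classical Lie algebras, the symplectic algebra sp(2n) has type C_n; here n = 7, so the Dynkin diagram is a chain of 7 nodes with a double edge at one end; the terminal node there is the unique long simple root (C_7). Hence the type is C_7.

C_7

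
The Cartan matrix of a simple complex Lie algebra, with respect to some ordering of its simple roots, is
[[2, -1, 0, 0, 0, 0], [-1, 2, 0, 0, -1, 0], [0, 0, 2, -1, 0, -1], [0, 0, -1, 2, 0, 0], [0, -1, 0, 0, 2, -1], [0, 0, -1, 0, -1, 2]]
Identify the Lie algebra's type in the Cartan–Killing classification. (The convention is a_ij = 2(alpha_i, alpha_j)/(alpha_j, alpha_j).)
The matrix has rank 6 with 2's on the diagonal. Reading the off-diagonal entries as Dynkin edges (a single edge where a_ij = a_ji = -1; a double or triple edge where a_ij * a_ji = 2 or 3), the diagram is a chain of 6 nodes with single edges (A_6). One simple-root ordering that puts it in standard form is (alpha_4, alpha_3, alpha_6, alpha_5, alpha_2, alpha_1). So the algebra is type A_6, i.e. sl(7).

A_6 (sl(7))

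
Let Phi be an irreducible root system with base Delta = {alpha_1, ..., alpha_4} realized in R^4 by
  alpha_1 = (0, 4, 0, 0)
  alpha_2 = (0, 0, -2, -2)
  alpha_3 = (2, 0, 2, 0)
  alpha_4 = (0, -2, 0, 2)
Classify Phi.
type C_4

Compute the Cartan integers a_ij = 2(alpha_i, alpha_j)/(alpha_j, alpha_j); the resulting 4x4 Cartan matrix is
[[2, 0, 0, -2], [0, 2, -1, -1], [0, -1, 2, 0], [-1, -1, 0, 2]].
The roots have two lengths (squared-length ratio 2:1); the short ones are alpha_{2,3,4}. The associated Dynkin diagram is a chain of 4 nodes with a double edge at one end; the terminal node there is the unique long simple root (C_4), so the type is C_4 (the algebra sp(8)).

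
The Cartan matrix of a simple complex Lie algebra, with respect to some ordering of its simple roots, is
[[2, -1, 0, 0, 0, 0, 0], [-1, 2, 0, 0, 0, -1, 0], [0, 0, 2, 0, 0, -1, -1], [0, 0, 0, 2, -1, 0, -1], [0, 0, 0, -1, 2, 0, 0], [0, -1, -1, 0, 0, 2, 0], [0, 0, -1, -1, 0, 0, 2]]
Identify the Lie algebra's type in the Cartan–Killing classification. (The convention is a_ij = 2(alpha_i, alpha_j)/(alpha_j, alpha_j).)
The matrix has rank 7 with 2's on the diagonal. Reading the off-diagonal entries as Dynkin edges (a single edge where a_ij = a_ji = -1; a double or triple edge where a_ij * a_ji = 2 or 3), the diagram is a chain of 7 nodes with single edges (A_7). One simple-root ordering that puts it in standard form is (alpha_5, alpha_4, alpha_7, alpha_3, alpha_6, alpha_2, alpha_1). So the algebra is type A_7, i.e. sl(8).

type A_7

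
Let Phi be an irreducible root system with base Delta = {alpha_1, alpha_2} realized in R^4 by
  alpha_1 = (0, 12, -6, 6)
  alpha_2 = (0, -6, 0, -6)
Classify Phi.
G_2

Compute the Cartan integers a_ij = 2(alpha_i, alpha_j)/(alpha_j, alpha_j); the resulting 2x2 Cartan matrix is
[[2, -3], [-1, 2]].
The roots have two lengths (squared-length ratio 3:1); the short ones are alpha_{2}. The associated Dynkin diagram is two nodes joined by a triple edge (G_2), so the type is G_2.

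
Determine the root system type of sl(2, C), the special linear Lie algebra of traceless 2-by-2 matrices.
type A_1

This is sl(2), which has dimension 2^2 - 1 = 3 and rank 2 - 1 = 1 (a Cartan subalgebra is the diagonal traceless matrices). In the classification of classical Lie algebras, the special linear algebra sl(n+1) has type A_n; here n = 1, so the Dynkin diagram is a chain of 1 nodes with single edges (A_1). Hence the type is A_1.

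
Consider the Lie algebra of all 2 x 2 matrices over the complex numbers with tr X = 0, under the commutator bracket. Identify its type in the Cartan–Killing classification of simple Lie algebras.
This is sl(2), which has dimension 2^2 - 1 = 3 and rank 2 - 1 = 1 (a Cartan subalgebra is the diagonal traceless matrices). In the classification of classical Lie algebras, the special linear algebra sl(n+1) has type A_n; here n = 1, so the Dynkin diagram is a chain of 1 nodes with single edges (A_1). Hence the type is A_1.

A_1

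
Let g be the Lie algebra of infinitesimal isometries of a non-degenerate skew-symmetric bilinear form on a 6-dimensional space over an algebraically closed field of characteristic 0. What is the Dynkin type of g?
C_3

This is sp(6), which has dimension 6(6+1)/2 = 21 and rank 6/2 = 3. In the classification of classical Lie algebras, the symplectic algebra sp(2n) has type C_n; here n = 3, so the Dynkin diagram is a chain of 3 nodes with a double edge at one end; the terminal node there is the unique long simple root (C_3). Hence the type is C_3.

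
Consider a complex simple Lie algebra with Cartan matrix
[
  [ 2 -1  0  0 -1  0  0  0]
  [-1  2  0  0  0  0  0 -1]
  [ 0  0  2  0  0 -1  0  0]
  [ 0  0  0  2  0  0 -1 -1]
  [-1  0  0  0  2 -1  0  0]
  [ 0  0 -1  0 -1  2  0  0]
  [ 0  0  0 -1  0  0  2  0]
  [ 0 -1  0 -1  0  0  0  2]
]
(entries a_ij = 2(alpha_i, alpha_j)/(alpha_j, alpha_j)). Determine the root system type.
The matrix has rank 8 with 2's on the diagonal. Reading the off-diagonal entries as Dynkin edges (a single edge where a_ij = a_ji = -1; a double or triple edge where a_ij * a_ji = 2 or 3), the diagram is a chain of 8 nodes with single edges (A_8). One simple-root ordering that puts it in standard form is (alpha_3, alpha_6, alpha_5, alpha_1, alpha_2, alpha_8, alpha_4, alpha_7). So the algebra is type A_8, i.e. sl(9).

type A_8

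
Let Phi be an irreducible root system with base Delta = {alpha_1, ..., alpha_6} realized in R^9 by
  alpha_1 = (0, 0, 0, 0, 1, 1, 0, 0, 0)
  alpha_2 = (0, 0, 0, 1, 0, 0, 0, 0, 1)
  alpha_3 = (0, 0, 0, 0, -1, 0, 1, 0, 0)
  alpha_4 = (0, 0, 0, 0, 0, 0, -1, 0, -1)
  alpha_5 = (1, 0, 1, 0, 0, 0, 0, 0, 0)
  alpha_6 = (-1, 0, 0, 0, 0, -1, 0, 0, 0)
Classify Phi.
A6

Compute the Cartan integers a_ij = 2(alpha_i, alpha_j)/(alpha_j, alpha_j); the resulting 6x6 Cartan matrix is
[[2, 0, -1, 0, 0, -1], [0, 2, 0, -1, 0, 0], [-1, 0, 2, -1, 0, 0], [0, -1, -1, 2, 0, 0], [0, 0, 0, 0, 2, -1], [-1, 0, 0, 0, -1, 2]].
All simple roots have the same length, so the diagram is simply laced. The associated Dynkin diagram is a chain of 6 nodes with single edges (A_6), so the type is A_6 (the algebra sl(7)).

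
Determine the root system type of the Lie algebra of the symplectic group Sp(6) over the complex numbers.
C_3 (sp(6))

This is sp(6), which has dimension 6(6+1)/2 = 21 and rank 6/2 = 3. In the classification of classical Lie algebras, the symplectic algebra sp(2n) has type C_n; here n = 3, so the Dynkin diagram is a chain of 3 nodes with a double edge at one end; the terminal node there is the unique long simple root (C_3). Hence the type is C_3.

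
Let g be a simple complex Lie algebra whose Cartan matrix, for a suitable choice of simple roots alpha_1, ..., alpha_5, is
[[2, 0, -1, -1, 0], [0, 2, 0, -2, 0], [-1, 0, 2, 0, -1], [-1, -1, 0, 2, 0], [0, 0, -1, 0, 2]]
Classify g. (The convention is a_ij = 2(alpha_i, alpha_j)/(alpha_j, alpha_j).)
The matrix has rank 5 with 2's on the diagonal. Reading the off-diagonal entries as Dynkin edges (a single edge where a_ij = a_ji = -1; a double or triple edge where a_ij * a_ji = 2 or 3), the diagram is a chain of 5 nodes with a double edge at one end; the terminal node there is the unique long simple root (C_5). One simple-root ordering that puts it in standard form is (alpha_5, alpha_3, alpha_1, alpha_4, alpha_2). So the algebra is type C_5, i.e. sp(10).

C5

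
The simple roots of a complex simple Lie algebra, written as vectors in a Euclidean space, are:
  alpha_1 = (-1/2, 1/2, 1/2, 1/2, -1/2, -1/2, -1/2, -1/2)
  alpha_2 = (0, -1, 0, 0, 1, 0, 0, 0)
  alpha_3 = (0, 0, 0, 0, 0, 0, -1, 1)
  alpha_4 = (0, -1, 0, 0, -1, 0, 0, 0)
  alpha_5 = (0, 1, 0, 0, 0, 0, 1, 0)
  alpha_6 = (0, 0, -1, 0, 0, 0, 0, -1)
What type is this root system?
Compute the Cartan integers a_ij = 2(alpha_i, alpha_j)/(alpha_j, alpha_j); the resulting 6x6 Cartan matrix is
[[2, -1, 0, 0, 0, 0], [-1, 2, 0, 0, -1, 0], [0, 0, 2, 0, -1, -1], [0, 0, 0, 2, -1, 0], [0, -1, -1, -1, 2, 0], [0, 0, -1, 0, 0, 2]].
All simple roots have the same length, so the diagram is simply laced. The associated Dynkin diagram is a chain of 5 nodes with one extra node attached to the third node from one end (E_6), so the type is E_6.

E_6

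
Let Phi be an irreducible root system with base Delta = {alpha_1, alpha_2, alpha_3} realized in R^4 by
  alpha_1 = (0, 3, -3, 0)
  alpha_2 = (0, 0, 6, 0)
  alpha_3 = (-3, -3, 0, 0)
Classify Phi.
C_3 (sp(6))

Compute the Cartan integers a_ij = 2(alpha_i, alpha_j)/(alpha_j, alpha_j); the resulting 3x3 Cartan matrix is
[[2, -1, -1], [-2, 2, 0], [-1, 0, 2]].
The roots have two lengths (squared-length ratio 2:1); the short ones are alpha_{1,3}. The associated Dynkin diagram is a chain of 3 nodes with a double edge at one end; the terminal node there is the unique long simple root (C_3), so the type is C_3 (the algebra sp(6)).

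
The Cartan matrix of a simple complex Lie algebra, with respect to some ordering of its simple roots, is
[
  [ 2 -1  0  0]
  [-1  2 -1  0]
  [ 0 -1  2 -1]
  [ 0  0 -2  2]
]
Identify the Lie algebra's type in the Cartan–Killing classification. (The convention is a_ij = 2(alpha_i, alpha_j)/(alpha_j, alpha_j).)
C_4

The matrix has rank 4 with 2's on the diagonal. Reading the off-diagonal entries as Dynkin edges (a single edge where a_ij = a_ji = -1; a double or triple edge where a_ij * a_ji = 2 or 3), the diagram is a chain of 4 nodes with a double edge at one end; the terminal node there is the unique long simple root (C_4). One simple-root ordering that puts it in standard form is (alpha_1, alpha_2, alpha_3, alpha_4). So the algebra is type C_4, i.e. sp(8).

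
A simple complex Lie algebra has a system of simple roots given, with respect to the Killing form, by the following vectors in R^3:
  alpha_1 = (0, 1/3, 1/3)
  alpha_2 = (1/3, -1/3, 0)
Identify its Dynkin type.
Compute the Cartan integers a_ij = 2(alpha_i, alpha_j)/(alpha_j, alpha_j); the resulting 2x2 Cartan matrix is
[[2, -1], [-1, 2]].
All simple roots have the same length, so the diagram is simply laced. The associated Dynkin diagram is a chain of 2 nodes with single edges (A_2), so the type is A_2 (the algebra sl(3)).

A2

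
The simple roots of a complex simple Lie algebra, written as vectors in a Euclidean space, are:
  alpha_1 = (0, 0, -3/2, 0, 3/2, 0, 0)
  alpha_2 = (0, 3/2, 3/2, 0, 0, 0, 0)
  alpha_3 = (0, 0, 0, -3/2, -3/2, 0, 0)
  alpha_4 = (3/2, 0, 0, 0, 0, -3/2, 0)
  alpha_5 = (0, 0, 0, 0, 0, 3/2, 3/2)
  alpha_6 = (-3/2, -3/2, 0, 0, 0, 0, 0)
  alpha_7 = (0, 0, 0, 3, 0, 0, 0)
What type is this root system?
Compute the Cartan integers a_ij = 2(alpha_i, alpha_j)/(alpha_j, alpha_j); the resulting 7x7 Cartan matrix is
[[2, -1, -1, 0, 0, 0, 0], [-1, 2, 0, 0, 0, -1, 0], [-1, 0, 2, 0, 0, 0, -1], [0, 0, 0, 2, -1, -1, 0], [0, 0, 0, -1, 2, 0, 0], [0, -1, 0, -1, 0, 2, 0], [0, 0, -2, 0, 0, 0, 2]].
The roots have two lengths (squared-length ratio 2:1); the short ones are alpha_{1,2,3,4,5,6}. The associated Dynkin diagram is a chain of 7 nodes with a double edge at one end; the terminal node there is the unique long simple root (C_7), so the type is C_7 (the algebra sp(14)).

type C_7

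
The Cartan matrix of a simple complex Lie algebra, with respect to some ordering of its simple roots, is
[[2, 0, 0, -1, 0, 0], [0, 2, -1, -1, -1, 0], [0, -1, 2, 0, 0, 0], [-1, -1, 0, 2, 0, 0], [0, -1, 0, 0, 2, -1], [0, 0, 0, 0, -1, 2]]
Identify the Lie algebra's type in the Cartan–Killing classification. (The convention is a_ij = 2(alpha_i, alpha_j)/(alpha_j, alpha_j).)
The matrix has rank 6 with 2's on the diagonal. Reading the off-diagonal entries as Dynkin edges (a single edge where a_ij = a_ji = -1; a double or triple edge where a_ij * a_ji = 2 or 3), the diagram is a chain of 5 nodes with one extra node attached to the third node from one end (E_6). One simple-root ordering that puts it in standard form is (alpha_6, alpha_3, alpha_5, alpha_2, alpha_4, alpha_1). So the algebra is type E_6.

E6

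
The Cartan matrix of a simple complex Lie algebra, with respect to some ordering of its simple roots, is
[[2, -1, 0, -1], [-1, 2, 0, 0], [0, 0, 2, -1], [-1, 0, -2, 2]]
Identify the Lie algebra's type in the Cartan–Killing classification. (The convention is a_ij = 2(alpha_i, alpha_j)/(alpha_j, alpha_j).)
B4

The matrix has rank 4 with 2's on the diagonal. Reading the off-diagonal entries as Dynkin edges (a single edge where a_ij = a_ji = -1; a double or triple edge where a_ij * a_ji = 2 or 3), the diagram is a chain of 4 nodes with a double edge at one end; the terminal node there is the unique short simple root (B_4). One simple-root ordering that puts it in standard form is (alpha_2, alpha_1, alpha_4, alpha_3). So the algebra is type B_4, i.e. so(9).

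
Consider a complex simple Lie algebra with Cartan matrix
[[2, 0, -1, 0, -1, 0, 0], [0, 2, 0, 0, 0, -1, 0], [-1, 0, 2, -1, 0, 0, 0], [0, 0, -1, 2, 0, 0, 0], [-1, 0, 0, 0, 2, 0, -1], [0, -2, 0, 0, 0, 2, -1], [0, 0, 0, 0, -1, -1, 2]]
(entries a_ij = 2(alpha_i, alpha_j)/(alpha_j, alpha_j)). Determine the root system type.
B_7 (so(15))

The matrix has rank 7 with 2's on the diagonal. Reading the off-diagonal entries as Dynkin edges (a single edge where a_ij = a_ji = -1; a double or triple edge where a_ij * a_ji = 2 or 3), the diagram is a chain of 7 nodes with a double edge at one end; the terminal node there is the unique short simple root (B_7). One simple-root ordering that puts it in standard form is (alpha_4, alpha_3, alpha_1, alpha_5, alpha_7, alpha_6, alpha_2). So the algebra is type B_7, i.e. so(15).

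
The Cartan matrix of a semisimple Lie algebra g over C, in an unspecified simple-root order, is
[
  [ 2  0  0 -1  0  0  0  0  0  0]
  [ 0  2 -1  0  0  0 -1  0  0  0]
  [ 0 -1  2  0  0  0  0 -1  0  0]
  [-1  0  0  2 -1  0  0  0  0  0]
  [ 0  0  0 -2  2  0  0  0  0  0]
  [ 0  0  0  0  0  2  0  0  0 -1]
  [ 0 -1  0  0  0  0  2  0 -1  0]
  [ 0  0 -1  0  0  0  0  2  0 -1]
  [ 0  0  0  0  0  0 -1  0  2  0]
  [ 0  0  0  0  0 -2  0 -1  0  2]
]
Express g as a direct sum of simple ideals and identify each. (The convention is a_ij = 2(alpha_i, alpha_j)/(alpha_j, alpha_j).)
B7 ⊕ C3

The diagram associated to this matrix has two connected components: the simple roots {alpha_2, alpha_3, alpha_6, alpha_7, alpha_8, alpha_9, alpha_10} form a chain of 7 nodes with a double edge at one end; the terminal node there is the unique short simple root (B_7), and {alpha_1, alpha_4, alpha_5} form a chain of 3 nodes with a double edge at one end; the terminal node there is the unique long simple root (C_3). A semisimple Lie algebra decomposes uniquely as the direct sum of simple ideals, one per connected component of its Dynkin diagram, so g ≅ B_7 ⊕ C_3 (dimension 105 + 21 = 126).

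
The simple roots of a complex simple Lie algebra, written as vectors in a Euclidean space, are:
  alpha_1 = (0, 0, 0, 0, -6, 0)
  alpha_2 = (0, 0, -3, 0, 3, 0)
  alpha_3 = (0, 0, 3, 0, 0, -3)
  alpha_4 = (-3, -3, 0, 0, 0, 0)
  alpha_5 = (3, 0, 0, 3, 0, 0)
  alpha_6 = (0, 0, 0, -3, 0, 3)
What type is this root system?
Compute the Cartan integers a_ij = 2(alpha_i, alpha_j)/(alpha_j, alpha_j); the resulting 6x6 Cartan matrix is
[[2, -2, 0, 0, 0, 0], [-1, 2, -1, 0, 0, 0], [0, -1, 2, 0, 0, -1], [0, 0, 0, 2, -1, 0], [0, 0, 0, -1, 2, -1], [0, 0, -1, 0, -1, 2]].
The roots have two lengths (squared-length ratio 2:1); the short ones are alpha_{2,3,4,5,6}. The associated Dynkin diagram is a chain of 6 nodes with a double edge at one end; the terminal node there is the unique long simple root (C_6), so the type is C_6 (the algebra sp(12)).

type C_6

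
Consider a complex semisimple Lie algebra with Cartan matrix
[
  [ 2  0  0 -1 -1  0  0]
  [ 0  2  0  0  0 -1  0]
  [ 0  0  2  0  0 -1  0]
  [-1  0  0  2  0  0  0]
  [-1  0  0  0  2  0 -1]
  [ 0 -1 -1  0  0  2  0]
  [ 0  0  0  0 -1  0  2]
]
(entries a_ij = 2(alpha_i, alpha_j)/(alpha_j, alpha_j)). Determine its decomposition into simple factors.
A_3 (sl(4)) + A_4 (sl(5))

The diagram associated to this matrix has two connected components: the simple roots {alpha_2, alpha_3, alpha_6} form a chain of 3 nodes with single edges (A_3), and {alpha_1, alpha_4, alpha_5, alpha_7} form a chain of 4 nodes with single edges (A_4). A semisimple Lie algebra decomposes uniquely as the direct sum of simple ideals, one per connected component of its Dynkin diagram, so g ≅ A_3 ⊕ A_4 (dimension 15 + 24 = 39).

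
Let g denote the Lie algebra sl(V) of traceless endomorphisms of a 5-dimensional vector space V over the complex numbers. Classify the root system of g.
This is sl(5), which has dimension 5^2 - 1 = 24 and rank 5 - 1 = 4 (a Cartan subalgebra is the diagonal traceless matrices). In the classification of classical Lie algebras, the special linear algebra sl(n+1) has type A_n; here n = 4, so the Dynkin diagram is a chain of 4 nodes with single edges (A_4). Hence the type is A_4.

type A_4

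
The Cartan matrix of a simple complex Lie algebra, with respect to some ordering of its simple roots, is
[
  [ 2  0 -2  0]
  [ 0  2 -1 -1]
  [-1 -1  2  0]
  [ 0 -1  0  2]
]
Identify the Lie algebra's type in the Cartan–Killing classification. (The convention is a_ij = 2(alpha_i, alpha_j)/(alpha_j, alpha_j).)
C4

The matrix has rank 4 with 2's on the diagonal. Reading the off-diagonal entries as Dynkin edges (a single edge where a_ij = a_ji = -1; a double or triple edge where a_ij * a_ji = 2 or 3), the diagram is a chain of 4 nodes with a double edge at one end; the terminal node there is the unique long simple root (C_4). One simple-root ordering that puts it in standard form is (alpha_4, alpha_2, alpha_3, alpha_1). So the algebra is type C_4, i.e. sp(8).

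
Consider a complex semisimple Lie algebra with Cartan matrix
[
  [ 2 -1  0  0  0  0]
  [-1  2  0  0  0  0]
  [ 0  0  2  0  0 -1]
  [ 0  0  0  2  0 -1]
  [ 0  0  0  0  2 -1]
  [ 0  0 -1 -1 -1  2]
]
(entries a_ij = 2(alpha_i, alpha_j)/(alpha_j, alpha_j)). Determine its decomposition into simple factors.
type A_2 + type D_4

The diagram associated to this matrix has two connected components: the simple roots {alpha_1, alpha_2} form a chain of 2 nodes with single edges (A_2), and {alpha_3, alpha_4, alpha_5, alpha_6} form a chain of 2 nodes with a fork of two nodes at one end (D_4). A semisimple Lie algebra decomposes uniquely as the direct sum of simple ideals, one per connected component of its Dynkin diagram, so g ≅ A_2 ⊕ D_4 (dimension 8 + 28 = 36).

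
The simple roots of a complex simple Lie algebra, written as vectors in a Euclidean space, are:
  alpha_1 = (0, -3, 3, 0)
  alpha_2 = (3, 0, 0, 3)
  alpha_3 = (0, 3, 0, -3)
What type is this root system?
Compute the Cartan integers a_ij = 2(alpha_i, alpha_j)/(alpha_j, alpha_j); the resulting 3x3 Cartan matrix is
[[2, 0, -1], [0, 2, -1], [-1, -1, 2]].
All simple roots have the same length, so the diagram is simply laced. The associated Dynkin diagram is a chain of 3 nodes with single edges (A_3), so the type is A_3 (the algebra sl(4)).

A_3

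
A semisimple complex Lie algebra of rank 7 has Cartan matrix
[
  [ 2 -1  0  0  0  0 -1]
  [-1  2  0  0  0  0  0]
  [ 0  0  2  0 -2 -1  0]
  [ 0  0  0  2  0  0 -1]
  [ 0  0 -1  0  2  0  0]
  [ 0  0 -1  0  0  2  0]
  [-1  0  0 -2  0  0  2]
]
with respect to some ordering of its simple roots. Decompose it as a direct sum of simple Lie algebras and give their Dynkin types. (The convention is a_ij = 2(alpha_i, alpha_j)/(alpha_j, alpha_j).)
B_3 ⊕ B_4

The diagram associated to this matrix has two connected components: the simple roots {alpha_3, alpha_5, alpha_6} form a chain of 3 nodes with a double edge at one end; the terminal node there is the unique short simple root (B_3), and {alpha_1, alpha_2, alpha_4, alpha_7} form a chain of 4 nodes with a double edge at one end; the terminal node there is the unique short simple root (B_4). A semisimple Lie algebra decomposes uniquely as the direct sum of simple ideals, one per connected component of its Dynkin diagram, so g ≅ B_3 ⊕ B_4 (dimension 21 + 36 = 57).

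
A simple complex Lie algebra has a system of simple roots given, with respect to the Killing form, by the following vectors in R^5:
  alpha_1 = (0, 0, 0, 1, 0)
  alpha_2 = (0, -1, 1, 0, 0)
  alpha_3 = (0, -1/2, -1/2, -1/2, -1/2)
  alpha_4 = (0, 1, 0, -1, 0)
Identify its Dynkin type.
Compute the Cartan integers a_ij = 2(alpha_i, alpha_j)/(alpha_j, alpha_j); the resulting 4x4 Cartan matrix is
[[2, 0, -1, -1], [0, 2, 0, -1], [-1, 0, 2, 0], [-2, -1, 0, 2]].
The roots have two lengths (squared-length ratio 2:1); the short ones are alpha_{1,3}. The associated Dynkin diagram is a chain of 4 nodes with a double edge between the middle two (F_4), so the type is F_4.

F_4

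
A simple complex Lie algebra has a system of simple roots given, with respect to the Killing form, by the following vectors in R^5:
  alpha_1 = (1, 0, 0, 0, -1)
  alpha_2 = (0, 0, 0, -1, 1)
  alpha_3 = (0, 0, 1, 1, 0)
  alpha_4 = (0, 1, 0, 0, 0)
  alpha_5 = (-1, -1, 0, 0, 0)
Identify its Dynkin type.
Compute the Cartan integers a_ij = 2(alpha_i, alpha_j)/(alpha_j, alpha_j); the resulting 5x5 Cartan matrix is
[[2, -1, 0, 0, -1], [-1, 2, -1, 0, 0], [0, -1, 2, 0, 0], [0, 0, 0, 2, -1], [-1, 0, 0, -2, 2]].
The roots have two lengths (squared-length ratio 2:1); the short ones are alpha_{4}. The associated Dynkin diagram is a chain of 5 nodes with a double edge at one end; the terminal node there is the unique short simple root (B_5), so the type is B_5 (the algebra so(11)).

B_5 (so(11))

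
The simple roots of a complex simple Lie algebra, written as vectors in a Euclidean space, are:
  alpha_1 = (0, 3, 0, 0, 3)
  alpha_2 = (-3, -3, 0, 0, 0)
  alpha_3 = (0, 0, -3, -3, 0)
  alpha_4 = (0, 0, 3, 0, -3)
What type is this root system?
Compute the Cartan integers a_ij = 2(alpha_i, alpha_j)/(alpha_j, alpha_j); the resulting 4x4 Cartan matrix is
[[2, -1, 0, -1], [-1, 2, 0, 0], [0, 0, 2, -1], [-1, 0, -1, 2]].
All simple roots have the same length, so the diagram is simply laced. The associated Dynkin diagram is a chain of 4 nodes with single edges (A_4), so the type is A_4 (the algebra sl(5)).

A_4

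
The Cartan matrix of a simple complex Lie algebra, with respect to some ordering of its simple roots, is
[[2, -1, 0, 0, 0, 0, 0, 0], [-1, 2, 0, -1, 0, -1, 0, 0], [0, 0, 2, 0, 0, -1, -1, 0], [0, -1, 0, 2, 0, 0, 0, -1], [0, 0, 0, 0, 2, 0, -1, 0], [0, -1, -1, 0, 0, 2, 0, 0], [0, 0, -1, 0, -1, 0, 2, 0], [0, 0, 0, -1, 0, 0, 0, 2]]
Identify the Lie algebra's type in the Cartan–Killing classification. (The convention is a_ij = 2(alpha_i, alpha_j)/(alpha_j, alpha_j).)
The matrix has rank 8 with 2's on the diagonal. Reading the off-diagonal entries as Dynkin edges (a single edge where a_ij = a_ji = -1; a double or triple edge where a_ij * a_ji = 2 or 3), the diagram is a chain of 7 nodes with one extra node attached to the third node from one end (E_8). One simple-root ordering that puts it in standard form is (alpha_8, alpha_1, alpha_4, alpha_2, alpha_6, alpha_3, alpha_7, alpha_5). So the algebra is type E_8.

E8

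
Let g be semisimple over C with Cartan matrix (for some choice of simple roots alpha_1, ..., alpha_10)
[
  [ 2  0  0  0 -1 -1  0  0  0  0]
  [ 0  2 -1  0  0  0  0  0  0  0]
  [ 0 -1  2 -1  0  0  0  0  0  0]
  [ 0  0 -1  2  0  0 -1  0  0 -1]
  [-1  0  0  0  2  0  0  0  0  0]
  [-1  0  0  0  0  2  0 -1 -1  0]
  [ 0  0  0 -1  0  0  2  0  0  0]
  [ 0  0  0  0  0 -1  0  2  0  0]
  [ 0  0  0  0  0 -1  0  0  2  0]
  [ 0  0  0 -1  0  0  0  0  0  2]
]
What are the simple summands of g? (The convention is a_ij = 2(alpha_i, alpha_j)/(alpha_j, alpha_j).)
The diagram associated to this matrix has two connected components: the simple roots {alpha_1, alpha_5, alpha_6, alpha_8, alpha_9} form a chain of 3 nodes with a fork of two nodes at one end (D_5), and {alpha_2, alpha_3, alpha_4, alpha_7, alpha_10} form a chain of 3 nodes with a fork of two nodes at one end (D_5). A semisimple Lie algebra decomposes uniquely as the direct sum of simple ideals, one per connected component of its Dynkin diagram, so g ≅ D_5 ⊕ D_5 (dimension 45 + 45 = 90).

D_5 (so(10)) ⊕ D_5 (so(10))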